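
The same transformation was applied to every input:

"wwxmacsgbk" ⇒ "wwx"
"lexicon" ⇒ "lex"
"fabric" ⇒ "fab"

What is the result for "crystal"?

cry

The rule is to keep only the first 3 characters.
Doing the same to "crystal": "cry".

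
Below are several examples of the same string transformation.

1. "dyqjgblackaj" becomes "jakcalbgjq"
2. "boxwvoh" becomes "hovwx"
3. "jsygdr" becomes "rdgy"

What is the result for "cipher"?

rehp

The pattern: delete the first 2 characters, then reverse the string.
Working it through for "cipher": intermediate "pher", final "rehp".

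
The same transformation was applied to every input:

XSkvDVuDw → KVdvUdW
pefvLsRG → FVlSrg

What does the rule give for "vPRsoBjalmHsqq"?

Rule — flip the case of every letter, then delete the first 2 characters.
On "vPRsoBjalmHsqq": the first step gives "VprSObJALMhSQQ", and the second then gives "rSObJALMhSQQ".

rSObJALMhSQQ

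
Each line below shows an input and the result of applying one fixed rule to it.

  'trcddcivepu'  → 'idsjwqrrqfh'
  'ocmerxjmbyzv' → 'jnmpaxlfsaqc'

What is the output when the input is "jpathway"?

The transformation: shift every letter 12 places backward in the alphabet (wrapping around), then reverse the string.
For "jpathway" the result is "mokvhodx".

mokvhodx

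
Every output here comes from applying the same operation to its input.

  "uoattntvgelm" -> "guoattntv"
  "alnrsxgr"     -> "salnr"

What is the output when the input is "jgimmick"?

mjgim

The pattern: delete the last 3 characters, then move the last character to the front.
Working it through for "jgimmick": intermediate "jgimm", final "mjgim".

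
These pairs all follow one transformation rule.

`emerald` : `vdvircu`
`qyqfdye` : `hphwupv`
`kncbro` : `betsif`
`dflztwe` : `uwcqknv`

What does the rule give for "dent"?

uvek

The transformation: shift every letter 9 places backward in the alphabet (wrapping around).
Doing the same to "dent": "uvek".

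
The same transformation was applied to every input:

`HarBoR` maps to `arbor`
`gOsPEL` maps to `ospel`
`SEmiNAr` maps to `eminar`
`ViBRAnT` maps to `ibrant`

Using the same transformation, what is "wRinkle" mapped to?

Looking at the pairs, the operation is to delete the first character, then convert every letter to lowercase.
For "wRinkle", step one produces "Rinkle"; step two turns that into "rinkle".

rinkle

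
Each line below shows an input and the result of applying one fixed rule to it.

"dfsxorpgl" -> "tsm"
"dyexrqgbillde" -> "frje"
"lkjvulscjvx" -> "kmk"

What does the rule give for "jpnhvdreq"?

The transformation: shift every letter 1 place forward in the alphabet (wrapping around), then keep one character in every 3, starting at position 3 (positions 3rd, 6th, 9th, ...).
Applying both steps to "jpnhvdreq": "kqoiwesfr", then "oer".
(Check on "dyexrqgbillde": → "ezfysrhcjmmef" → "frje" ✓)

oer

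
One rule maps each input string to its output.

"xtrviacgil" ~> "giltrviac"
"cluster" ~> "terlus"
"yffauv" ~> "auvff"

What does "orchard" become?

What's happening: delete the first character, then move the last 3 characters to the front (rotate right by 3).
"orchard" → "rchard" → "ardrch".
(Check on "cluster": → "luster" → "terlus" ✓)

ardrch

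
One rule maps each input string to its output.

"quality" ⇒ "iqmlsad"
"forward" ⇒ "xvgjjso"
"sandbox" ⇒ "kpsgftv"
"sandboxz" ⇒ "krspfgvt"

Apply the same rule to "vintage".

nwayfsl

Each output is the input with this applied: take characters alternately from the front and the back (1st, last, 2nd, 2nd-last, ...), then shift every letter 8 places backward in the alphabet (wrapping around).
Starting from "vintage": after the first operation, "veignat"; after the second, "nwayfsl".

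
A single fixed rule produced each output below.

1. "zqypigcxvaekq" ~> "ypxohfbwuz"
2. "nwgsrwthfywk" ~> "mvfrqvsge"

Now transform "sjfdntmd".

riecm

The rule is to shift every letter 1 place backward in the alphabet (wrapping around), then delete the last 3 characters.
Working it through for "sjfdntmd": intermediate "riecmslc", final "riecm".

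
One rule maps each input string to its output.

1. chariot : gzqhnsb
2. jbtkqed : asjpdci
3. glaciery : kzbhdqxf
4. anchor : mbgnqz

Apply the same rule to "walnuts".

zkmtsrv

Rule — move the first character to the end, then shift every letter 1 place backward in the alphabet (wrapping around).
For "walnuts", step one produces "alnutsw"; step two turns that into "zkmtsrv".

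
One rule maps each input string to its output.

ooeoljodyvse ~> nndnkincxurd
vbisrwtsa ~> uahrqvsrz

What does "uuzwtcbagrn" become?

The rule is to shift every letter 1 place backward in the alphabet (wrapping around).
Doing the same to "uuzwtcbagrn": "ttyvsbazfqm".

ttyvsbazfqm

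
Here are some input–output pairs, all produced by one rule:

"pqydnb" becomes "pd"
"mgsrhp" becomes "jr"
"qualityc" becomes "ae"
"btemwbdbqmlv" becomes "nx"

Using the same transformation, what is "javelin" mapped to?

The transformation: shift every letter 2 places forward in the alphabet (wrapping around), then keep only the last 2 characters.
Applying both steps to "javelin": "lcxgnkp", then "kp".

kp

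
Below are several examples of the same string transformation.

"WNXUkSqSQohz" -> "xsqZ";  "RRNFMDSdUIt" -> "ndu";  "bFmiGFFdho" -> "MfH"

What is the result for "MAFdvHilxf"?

fhX

The transformation: flip the case of every letter, then keep one character in every 3, starting at position 3 (positions 3rd, 6th, 9th, ...).
Starting from "MAFdvHilxf": after the first operation, "mafDVhILXF"; after the second, "fhX".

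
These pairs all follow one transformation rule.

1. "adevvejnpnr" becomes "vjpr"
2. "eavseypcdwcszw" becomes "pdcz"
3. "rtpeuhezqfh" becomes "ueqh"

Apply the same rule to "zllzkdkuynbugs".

The rule is to keep every other character starting from the first (positions 1st, 3rd, 5th, ...), then keep only the last 4 characters.
On "zllzkdkuynbugs": the first step gives "zlkkybg", and the second then gives "kybg".

kybg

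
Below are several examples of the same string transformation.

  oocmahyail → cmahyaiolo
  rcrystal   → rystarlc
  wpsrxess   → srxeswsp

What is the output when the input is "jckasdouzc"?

kasdouzjcc

The rule is to swap the first and last characters, then move the first 2 characters to the end (rotate left by 2).
For "jckasdouzc", step one produces "cckasdouzj"; step two turns that into "kasdouzjcc".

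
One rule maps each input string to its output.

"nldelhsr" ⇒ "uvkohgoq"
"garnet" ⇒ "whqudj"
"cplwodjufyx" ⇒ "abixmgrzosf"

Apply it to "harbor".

The rule is to reverse the string, then shift every letter 3 places forward in the alphabet (wrapping around).
"harbor" → "robrah" → "ureudk".

ureudk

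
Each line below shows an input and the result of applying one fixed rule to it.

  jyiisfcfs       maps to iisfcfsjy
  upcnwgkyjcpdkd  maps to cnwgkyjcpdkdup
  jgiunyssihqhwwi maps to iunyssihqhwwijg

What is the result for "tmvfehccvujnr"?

What's happening: move the first 2 characters to the end (rotate left by 2).
For "tmvfehccvujnr" the result is "vfehccvujnrtm".

vfehccvujnrtm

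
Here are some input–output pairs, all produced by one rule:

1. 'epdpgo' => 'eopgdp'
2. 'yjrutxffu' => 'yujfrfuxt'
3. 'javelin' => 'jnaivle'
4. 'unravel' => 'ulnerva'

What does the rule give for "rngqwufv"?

rvnfguqw

In each case the input is transformed by: take characters alternately from the front and the back (1st, last, 2nd, 2nd-last, ...).
Applying that to "rngqwufv" gives "rvnfguqw".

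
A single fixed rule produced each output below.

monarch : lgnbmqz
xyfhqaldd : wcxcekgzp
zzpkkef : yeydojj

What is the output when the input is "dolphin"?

In each case the input is transformed by: take characters alternately from the front and the back (1st, last, 2nd, 2nd-last, ...), then shift every letter 1 place backward in the alphabet (wrapping around).
Working it through for "dolphin": intermediate "dnoilhp", final "cmnhkgo".

cmnhkgo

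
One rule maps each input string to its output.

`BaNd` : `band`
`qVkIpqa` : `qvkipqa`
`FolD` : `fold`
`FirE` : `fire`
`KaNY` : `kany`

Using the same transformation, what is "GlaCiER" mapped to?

Rule — convert every letter to lowercase.
For "GlaCiER" the result is "glacier".

glacier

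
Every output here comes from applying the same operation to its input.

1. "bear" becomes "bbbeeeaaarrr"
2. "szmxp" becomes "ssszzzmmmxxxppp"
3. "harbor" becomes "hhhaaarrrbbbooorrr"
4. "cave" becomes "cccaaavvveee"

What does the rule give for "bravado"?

Each output is the input with this applied: repeat every character 3 times.
On "bravado" that produces "bbbrrraaavvvaaadddooo".

bbbrrraaavvvaaadddooo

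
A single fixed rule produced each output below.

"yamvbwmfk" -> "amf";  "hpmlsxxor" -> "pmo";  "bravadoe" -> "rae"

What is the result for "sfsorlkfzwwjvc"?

fsfzc

Looking at the pairs, the operation is to swap each adjacent pair of characters (1↔2, 3↔4, ...), then keep one character in every 3, starting at position 1 (positions 1st, 4th, 7th, ...).
On "sfsorlkfzwwjvc": the first step gives "fsoslrfkwzjwcv", and the second then gives "fsfzc".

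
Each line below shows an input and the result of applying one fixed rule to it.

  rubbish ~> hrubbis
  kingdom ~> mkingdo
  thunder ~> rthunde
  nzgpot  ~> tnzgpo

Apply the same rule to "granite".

The rule is to move the last character to the front.
On "granite" that produces "egranit".

egranit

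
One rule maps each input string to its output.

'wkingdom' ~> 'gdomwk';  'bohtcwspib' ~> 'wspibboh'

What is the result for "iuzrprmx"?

prmxiu

The rule is to swap the front and back halves of the string, then delete the last 2 characters.
Doing the same to "iuzrprmx": "prmxiu".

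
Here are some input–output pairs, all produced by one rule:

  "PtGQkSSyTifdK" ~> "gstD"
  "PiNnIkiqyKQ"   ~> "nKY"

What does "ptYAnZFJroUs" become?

yzRS

Each output is the input with this applied: keep one character in every 3, starting at position 3 (positions 3rd, 6th, 9th, ...), then flip the case of every letter.
Doing the same to "ptYAnZFJroUs": "yzRS".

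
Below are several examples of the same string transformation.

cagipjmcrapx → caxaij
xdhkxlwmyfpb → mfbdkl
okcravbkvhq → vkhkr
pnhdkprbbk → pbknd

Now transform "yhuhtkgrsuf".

kruhh

Each output is the input with this applied: keep every other character starting from the second (positions 2nd, 4th, 6th, ...), then move the last 3 characters to the front (rotate right by 3).
Applying both steps to "yhuhtkgrsuf": "hhkru", then "kruhh".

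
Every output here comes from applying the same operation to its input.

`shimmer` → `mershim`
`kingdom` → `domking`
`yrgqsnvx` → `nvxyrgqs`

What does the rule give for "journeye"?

The transformation: move the last 3 characters to the front (rotate right by 3).
Doing the same to "journeye": "eyejourn".

eyejourn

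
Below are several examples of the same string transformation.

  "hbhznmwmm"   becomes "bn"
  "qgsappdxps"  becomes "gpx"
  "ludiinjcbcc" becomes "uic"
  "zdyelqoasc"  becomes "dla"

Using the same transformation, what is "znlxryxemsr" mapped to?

nre

Rule — delete the last 2 characters, then keep one character in every 3, starting at position 2 (positions 2nd, 5th, 8th, ...).
On "znlxryxemsr": the first step gives "znlxryxem", and the second then gives "nre".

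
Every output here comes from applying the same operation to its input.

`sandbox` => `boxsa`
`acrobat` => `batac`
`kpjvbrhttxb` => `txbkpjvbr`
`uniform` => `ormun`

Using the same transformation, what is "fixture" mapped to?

The pattern: move the last 3 characters to the front (rotate right by 3), then delete the last 2 characters.
Applying both steps to "fixture": "urefixt", then "urefi".

urefi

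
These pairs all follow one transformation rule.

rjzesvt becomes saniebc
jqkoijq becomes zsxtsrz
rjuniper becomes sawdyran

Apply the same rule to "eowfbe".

The rule is to swap each adjacent pair of characters (1↔2, 3↔4, ...), then shift every letter 9 places forward in the alphabet (wrapping around).
So "eowfbe" becomes "xnofnk".

xnofnk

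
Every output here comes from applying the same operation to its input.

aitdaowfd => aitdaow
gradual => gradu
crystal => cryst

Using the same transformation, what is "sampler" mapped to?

The pattern: delete the last 2 characters.
So "sampler" becomes "sampl".

sampl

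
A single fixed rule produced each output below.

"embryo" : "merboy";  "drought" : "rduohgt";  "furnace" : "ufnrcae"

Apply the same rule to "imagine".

Looking at the pairs, the operation is to swap each adjacent pair of characters (1↔2, 3↔4, ...).
"imagine" → "miganie".

miganie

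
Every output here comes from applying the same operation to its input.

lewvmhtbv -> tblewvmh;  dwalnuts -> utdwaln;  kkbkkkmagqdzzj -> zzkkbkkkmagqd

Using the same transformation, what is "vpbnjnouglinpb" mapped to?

The rule is to delete the last character, then move the last 2 characters to the front (rotate right by 2).
"vpbnjnouglinpb" → "vpbnjnouglinp" → "npvpbnjnougli".
(Check on "dwalnuts": → "dwalnut" → "utdwaln" ✓)

npvpbnjnougli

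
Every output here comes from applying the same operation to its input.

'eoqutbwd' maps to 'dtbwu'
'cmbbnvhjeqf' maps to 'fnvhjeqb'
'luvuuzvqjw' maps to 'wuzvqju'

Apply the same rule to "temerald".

The pattern: delete the first 3 characters, then swap the first and last characters.
Starting from "temerald": after the first operation, "erald"; after the second, "drale".

drale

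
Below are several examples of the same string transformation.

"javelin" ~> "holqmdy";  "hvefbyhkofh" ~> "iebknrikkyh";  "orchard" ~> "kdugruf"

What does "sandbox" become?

The pattern: move the first 3 characters to the end (rotate left by 3), then shift every letter 3 places forward in the alphabet (wrapping around).
"sandbox" → "geravdq".

geravdq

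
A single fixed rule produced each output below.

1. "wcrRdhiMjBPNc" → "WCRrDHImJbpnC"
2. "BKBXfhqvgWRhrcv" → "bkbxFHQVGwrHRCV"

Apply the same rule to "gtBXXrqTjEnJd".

In each case the input is transformed by: flip the case of every letter.
On "gtBXXrqTjEnJd" that produces "GTbxxRQtJeNjD".

GTbxxRQtJeNjD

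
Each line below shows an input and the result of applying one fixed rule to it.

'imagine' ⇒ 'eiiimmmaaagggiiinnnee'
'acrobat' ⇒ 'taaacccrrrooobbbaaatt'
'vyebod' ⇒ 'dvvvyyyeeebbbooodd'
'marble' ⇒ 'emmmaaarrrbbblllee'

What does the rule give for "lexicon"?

nllleeexxxiiicccooonn

Looking at the pairs, the operation is to repeat every character 3 times, then move the last character to the front.
Working it through for "lexicon": intermediate "llleeexxxiiicccooonnn", final "nllleeexxxiiicccooonn".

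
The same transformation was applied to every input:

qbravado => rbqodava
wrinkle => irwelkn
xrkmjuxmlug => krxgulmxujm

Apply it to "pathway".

The pattern: move the first 3 characters to the end (rotate left by 3), then reverse the string.
Applying that to "pathway" gives "tapyawh".

tapyawh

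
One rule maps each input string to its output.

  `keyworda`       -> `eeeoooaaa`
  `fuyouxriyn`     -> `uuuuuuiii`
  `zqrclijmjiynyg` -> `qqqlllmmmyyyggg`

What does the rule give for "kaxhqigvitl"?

aaaqqqvvvlll

Each output is the input with this applied: keep one character in every 3, starting at position 2 (positions 2nd, 5th, 8th, ...), then repeat every character 3 times.
Working it through for "kaxhqigvitl": intermediate "aqvl", final "aaaqqqvvvlll".
(Check on "fuyouxriyn": → "uui" → "uuuuuuiii" ✓)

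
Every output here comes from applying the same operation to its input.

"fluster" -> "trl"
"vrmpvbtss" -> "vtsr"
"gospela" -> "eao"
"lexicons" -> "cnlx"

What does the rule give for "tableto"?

The pattern: move the first 3 characters to the end (rotate left by 3), then keep every other character starting from the second (positions 2nd, 4th, 6th, ...).
For "tableto", step one produces "letotab"; step two turns that into "eoa".

eoa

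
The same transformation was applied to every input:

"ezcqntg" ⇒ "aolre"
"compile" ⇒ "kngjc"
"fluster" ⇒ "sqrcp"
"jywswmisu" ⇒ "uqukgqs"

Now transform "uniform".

Looking at the pairs, the operation is to shift every letter 2 places backward in the alphabet (wrapping around), then delete the first 2 characters.
Starting from "uniform": after the first operation, "slgdmpk"; after the second, "gdmpk".

gdmpk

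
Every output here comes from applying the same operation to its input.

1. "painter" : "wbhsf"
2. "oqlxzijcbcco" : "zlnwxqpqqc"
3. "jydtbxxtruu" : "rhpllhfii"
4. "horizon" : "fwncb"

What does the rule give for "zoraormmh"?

Each output is the input with this applied: delete the first 2 characters, then shift every letter 12 places backward in the alphabet (wrapping around).
For "zoraormmh" the result is "focfaav".

focfaav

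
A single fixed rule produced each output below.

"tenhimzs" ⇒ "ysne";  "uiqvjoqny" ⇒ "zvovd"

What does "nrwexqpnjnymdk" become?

Rule — shift every letter 5 places forward in the alphabet (wrapping around), then keep every other character starting from the first (positions 1st, 3rd, 5th, ...).
For "nrwexqpnjnymdk", step one produces "swbjcvusosdrip"; step two turns that into "sbcuodi".

sbcuodi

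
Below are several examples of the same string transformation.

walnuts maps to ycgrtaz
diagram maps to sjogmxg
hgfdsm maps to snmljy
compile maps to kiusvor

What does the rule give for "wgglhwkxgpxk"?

The pattern: move the last character to the front, then shift every letter 6 places forward in the alphabet (wrapping around).
For "wgglhwkxgpxk", step one produces "kwgglhwkxgpx"; step two turns that into "qcmmrncqdmvd".
(Check on "compile": → "ecompil" → "kiusvor" ✓)

qcmmrncqdmvd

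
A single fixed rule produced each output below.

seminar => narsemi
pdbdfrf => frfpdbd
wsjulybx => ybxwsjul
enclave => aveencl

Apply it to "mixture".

uremixt

Each output is the input with this applied: move the last 3 characters to the front (rotate right by 3).
Applying that to "mixture" gives "uremixt".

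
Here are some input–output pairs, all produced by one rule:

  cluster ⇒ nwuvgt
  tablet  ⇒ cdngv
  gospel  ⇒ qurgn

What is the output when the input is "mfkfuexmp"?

hmhwgzor

The transformation: shift every letter 2 places forward in the alphabet (wrapping around), then delete the first character.
Applying both steps to "mfkfuexmp": "ohmhwgzor", then "hmhwgzor".
(Check on "gospel": → "iqurgn" → "qurgn" ✓)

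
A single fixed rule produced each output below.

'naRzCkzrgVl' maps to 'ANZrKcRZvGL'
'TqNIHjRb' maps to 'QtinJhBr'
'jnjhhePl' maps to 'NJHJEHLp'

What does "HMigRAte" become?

The rule is to flip the case of every letter, then swap each adjacent pair of characters (1↔2, 3↔4, ...).
"HMigRAte" → "hmIGraTE" → "mhGIarET".

mhGIarET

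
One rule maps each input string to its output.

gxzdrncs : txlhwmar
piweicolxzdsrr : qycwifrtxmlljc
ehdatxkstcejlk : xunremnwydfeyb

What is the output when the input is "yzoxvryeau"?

irplsyuost

In each case the input is transformed by: shift every letter 6 places backward in the alphabet (wrapping around), then move the first 2 characters to the end (rotate left by 2).
"yzoxvryeau" → "stirplsyuo" → "irplsyuost".
(Check on "piweicolxzdsrr": → "jcqycwifrtxmll" → "qycwifrtxmlljc" ✓)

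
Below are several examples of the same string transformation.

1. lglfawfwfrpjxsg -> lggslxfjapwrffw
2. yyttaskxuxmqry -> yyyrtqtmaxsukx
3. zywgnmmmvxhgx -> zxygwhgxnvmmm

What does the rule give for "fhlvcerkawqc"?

fchqlwvacker

Rule — take characters alternately from the front and the back (1st, last, 2nd, 2nd-last, ...).
For "fhlvcerkawqc" the result is "fchqlwvacker".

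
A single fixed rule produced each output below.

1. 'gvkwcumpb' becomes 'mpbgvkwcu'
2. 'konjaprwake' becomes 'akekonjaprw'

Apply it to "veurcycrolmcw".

Looking at the pairs, the operation is to move the last 3 characters to the front (rotate right by 3).
"veurcycrolmcw" → "mcwveurcycrol".

mcwveurcycrol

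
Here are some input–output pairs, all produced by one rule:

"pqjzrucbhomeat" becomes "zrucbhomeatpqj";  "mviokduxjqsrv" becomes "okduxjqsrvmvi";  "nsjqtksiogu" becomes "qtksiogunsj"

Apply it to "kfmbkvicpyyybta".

bkvicpyyybtakfm

In each case the input is transformed by: move the first 3 characters to the end (rotate left by 3).
Applying that to "kfmbkvicpyyybta" gives "bkvicpyyybtakfm".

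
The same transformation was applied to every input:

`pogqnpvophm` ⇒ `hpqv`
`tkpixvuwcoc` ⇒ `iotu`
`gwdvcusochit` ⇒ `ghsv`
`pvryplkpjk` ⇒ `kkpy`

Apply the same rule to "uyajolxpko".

The pattern: keep one character in every 3, starting at position 1 (positions 1st, 4th, 7th, ...), then sort the characters into alphabetical order.
For "uyajolxpko", step one produces "ujxo"; step two turns that into "joux".
(Check on "gwdvcusochit": → "gvsh" → "ghsv" ✓)

joux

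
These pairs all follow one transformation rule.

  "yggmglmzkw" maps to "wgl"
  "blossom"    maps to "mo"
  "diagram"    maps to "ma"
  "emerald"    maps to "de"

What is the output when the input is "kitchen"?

Each output is the input with this applied: move the last 3 characters to the front (rotate right by 3), then keep one character in every 3, starting at position 3 (positions 3rd, 6th, 9th, ...).
Applying both steps to "kitchen": "henkitc", then "nt".

nt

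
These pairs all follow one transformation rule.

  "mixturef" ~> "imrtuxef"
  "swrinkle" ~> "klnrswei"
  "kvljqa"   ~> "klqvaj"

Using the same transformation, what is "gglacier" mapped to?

Each output is the input with this applied: sort the characters into alphabetical order, then move the first 2 characters to the end (rotate left by 2).
"gglacier" → "aceggilr" → "eggilrac".

eggilrac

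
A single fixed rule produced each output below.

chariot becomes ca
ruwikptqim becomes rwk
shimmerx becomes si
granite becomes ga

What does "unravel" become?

ur

The pattern: keep every other character starting from the first (positions 1st, 3rd, 5th, ...), then delete the last 2 characters.
So "unravel" becomes "ur".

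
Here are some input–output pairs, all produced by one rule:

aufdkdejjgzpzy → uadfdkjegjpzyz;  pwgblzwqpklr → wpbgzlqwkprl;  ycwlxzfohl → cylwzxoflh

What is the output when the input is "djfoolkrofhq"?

The transformation: swap each adjacent pair of characters (1↔2, 3↔4, ...).
Doing the same to "djfoolkrofhq": "jdoflorkfoqh".

jdoflorkfoqh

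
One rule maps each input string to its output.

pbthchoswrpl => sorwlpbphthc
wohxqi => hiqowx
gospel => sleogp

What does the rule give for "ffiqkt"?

itkffq

Looking at the pairs, the operation is to swap each adjacent pair of characters (1↔2, 3↔4, ...), then swap the front and back halves of the string.
For "ffiqkt", step one produces "ffqitk"; step two turns that into "itkffq".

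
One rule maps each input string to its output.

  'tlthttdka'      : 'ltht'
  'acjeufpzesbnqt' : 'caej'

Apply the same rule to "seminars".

Each output is the input with this applied: swap each adjacent pair of characters (1↔2, 3↔4, ...), then keep only the first 4 characters.
For "seminars", step one produces "esimansr"; step two turns that into "esim".

esim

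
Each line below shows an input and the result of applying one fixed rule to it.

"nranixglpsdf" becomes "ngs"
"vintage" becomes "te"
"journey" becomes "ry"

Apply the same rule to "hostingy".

Looking at the pairs, the operation is to keep one character in every 3, starting at position 1 (positions 1st, 4th, 7th, ...), then delete the first character.
"hostingy" → "tg".

tg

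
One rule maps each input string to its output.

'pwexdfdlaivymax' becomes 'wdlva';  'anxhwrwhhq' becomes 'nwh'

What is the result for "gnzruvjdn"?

nud

The pattern: keep one character in every 3, starting at position 2 (positions 2nd, 5th, 8th, ...).
Applying that to "gnzruvjdn" gives "nud".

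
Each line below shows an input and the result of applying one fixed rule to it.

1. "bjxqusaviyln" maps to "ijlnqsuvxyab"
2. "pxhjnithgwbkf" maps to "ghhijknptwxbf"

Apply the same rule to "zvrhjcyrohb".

hhjorrvyzbc

In each case the input is transformed by: sort the characters into alphabetical order, then move the first 2 characters to the end (rotate left by 2).
On "zvrhjcyrohb": the first step gives "bchhjorrvyz", and the second then gives "hhjorrvyzbc".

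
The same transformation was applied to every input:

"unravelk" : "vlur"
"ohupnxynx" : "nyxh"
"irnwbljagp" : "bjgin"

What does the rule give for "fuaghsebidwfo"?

Rule — move the first 3 characters to the end (rotate left by 3), then keep every other character starting from the second (positions 2nd, 4th, 6th, ...).
Working it through for "fuaghsebidwfo": intermediate "ghsebidwfofua", final "heiwou".
(Check on "unravelk": → "avelkunr" → "vlur" ✓)

heiwou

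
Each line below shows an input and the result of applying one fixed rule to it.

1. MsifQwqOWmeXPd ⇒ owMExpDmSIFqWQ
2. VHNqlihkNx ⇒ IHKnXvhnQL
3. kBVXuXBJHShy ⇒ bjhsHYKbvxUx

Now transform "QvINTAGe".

Rule — swap the front and back halves of the string, then flip the case of every letter.
"QvINTAGe" → "tagEqVin".
(Check on "kBVXuXBJHShy": → "BJHShykBVXuX" → "bjhsHYKbvxUx" ✓)

tagEqVin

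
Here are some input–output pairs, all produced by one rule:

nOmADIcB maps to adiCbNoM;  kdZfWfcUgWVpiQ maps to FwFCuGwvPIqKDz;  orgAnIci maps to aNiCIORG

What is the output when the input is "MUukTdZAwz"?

Each output is the input with this applied: flip the case of every letter, then move the first 3 characters to the end (rotate left by 3).
On "MUukTdZAwz": the first step gives "muUKtDzaWZ", and the second then gives "KtDzaWZmuU".

KtDzaWZmuU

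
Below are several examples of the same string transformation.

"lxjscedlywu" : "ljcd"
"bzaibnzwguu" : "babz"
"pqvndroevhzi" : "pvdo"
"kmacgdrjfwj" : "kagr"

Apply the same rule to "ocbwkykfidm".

What's happening: keep every other character starting from the first (positions 1st, 3rd, 5th, ...), then keep only the first 4 characters.
"ocbwkykfidm" → "obkkim" → "obkk".
(Check on "pqvndroevhzi": → "pvdovz" → "pvdo" ✓)

obkk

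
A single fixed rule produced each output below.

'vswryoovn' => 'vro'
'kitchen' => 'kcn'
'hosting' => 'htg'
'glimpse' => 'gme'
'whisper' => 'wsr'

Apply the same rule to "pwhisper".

In each case the input is transformed by: keep one character in every 3, starting at position 1 (positions 1st, 4th, 7th, ...).
On "pwhisper" that produces "pie".

pie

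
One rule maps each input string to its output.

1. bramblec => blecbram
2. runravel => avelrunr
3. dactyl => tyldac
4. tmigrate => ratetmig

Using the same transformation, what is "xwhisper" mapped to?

In each case the input is transformed by: swap the front and back halves of the string.
For "xwhisper" the result is "sperxwhi".

sperxwhi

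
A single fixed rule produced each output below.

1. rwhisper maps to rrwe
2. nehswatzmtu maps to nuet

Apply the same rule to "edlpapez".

ezde

The rule is to take characters alternately from the front and the back (1st, last, 2nd, 2nd-last, ...), then keep only the first 4 characters.
Starting from "edlpapez": after the first operation, "ezdelppa"; after the second, "ezde".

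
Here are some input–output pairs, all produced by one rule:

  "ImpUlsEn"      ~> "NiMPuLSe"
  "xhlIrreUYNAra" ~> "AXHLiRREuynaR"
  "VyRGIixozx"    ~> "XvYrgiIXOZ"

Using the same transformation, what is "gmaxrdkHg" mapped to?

Looking at the pairs, the operation is to flip the case of every letter, then move the last character to the front.
Starting from "gmaxrdkHg": after the first operation, "GMAXRDKhG"; after the second, "GGMAXRDKh".

GGMAXRDKh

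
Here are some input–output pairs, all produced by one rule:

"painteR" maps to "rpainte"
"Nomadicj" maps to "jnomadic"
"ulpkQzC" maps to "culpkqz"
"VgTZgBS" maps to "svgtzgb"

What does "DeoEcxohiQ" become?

qdeoecxohi

What's happening: move the last character to the front, then convert every letter to lowercase.
For "DeoEcxohiQ", step one produces "QDeoEcxohi"; step two turns that into "qdeoecxohi".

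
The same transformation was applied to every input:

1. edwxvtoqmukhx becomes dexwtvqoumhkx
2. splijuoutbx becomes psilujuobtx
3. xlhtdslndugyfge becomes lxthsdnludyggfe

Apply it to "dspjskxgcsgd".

sdjpksgxscdg

Rule — swap each adjacent pair of characters (1↔2, 3↔4, ...).
On "dspjskxgcsgd" that produces "sdjpksgxscdg".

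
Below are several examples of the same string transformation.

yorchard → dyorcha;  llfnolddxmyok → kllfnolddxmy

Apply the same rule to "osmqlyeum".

mosmqlye

Each output is the input with this applied: move the last character to the front, then delete the last character.
Working it through for "osmqlyeum": intermediate "mosmqlyeu", final "mosmqlye".
(Check on "yorchard": → "dyorchar" → "dyorcha" ✓)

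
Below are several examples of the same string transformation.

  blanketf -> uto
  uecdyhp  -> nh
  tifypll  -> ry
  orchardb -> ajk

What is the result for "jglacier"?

pla

In each case the input is transformed by: keep one character in every 3, starting at position 2 (positions 2nd, 5th, 8th, ...), then shift every letter 9 places forward in the alphabet (wrapping around).
For "jglacier", step one produces "gcr"; step two turns that into "pla".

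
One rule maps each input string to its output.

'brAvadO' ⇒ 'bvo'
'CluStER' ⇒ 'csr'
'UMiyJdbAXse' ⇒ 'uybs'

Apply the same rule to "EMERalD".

erd

The pattern: keep one character in every 3, starting at position 1 (positions 1st, 4th, 7th, ...), then convert every letter to lowercase.
Working it through for "EMERalD": intermediate "ERD", final "erd".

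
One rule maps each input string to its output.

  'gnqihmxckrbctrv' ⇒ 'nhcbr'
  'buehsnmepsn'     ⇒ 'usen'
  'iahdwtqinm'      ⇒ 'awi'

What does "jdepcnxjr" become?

dcj

The rule is to keep one character in every 3, starting at position 2 (positions 2nd, 5th, 8th, ...).
Doing the same to "jdepcnxjr": "dcj".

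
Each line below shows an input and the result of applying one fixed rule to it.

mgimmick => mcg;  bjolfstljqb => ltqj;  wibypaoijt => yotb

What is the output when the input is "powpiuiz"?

What's happening: move the first 3 characters to the end (rotate left by 3), then keep one character in every 3, starting at position 1 (positions 1st, 4th, 7th, ...).
Applying both steps to "powpiuiz": "piuizpow", then "pio".

pio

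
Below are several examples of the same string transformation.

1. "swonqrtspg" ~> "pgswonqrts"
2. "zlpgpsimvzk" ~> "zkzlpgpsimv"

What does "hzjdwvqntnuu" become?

Each output is the input with this applied: move the last 2 characters to the front (rotate right by 2).
Applying that to "hzjdwvqntnuu" gives "uuhzjdwvqntn".

uuhzjdwvqntn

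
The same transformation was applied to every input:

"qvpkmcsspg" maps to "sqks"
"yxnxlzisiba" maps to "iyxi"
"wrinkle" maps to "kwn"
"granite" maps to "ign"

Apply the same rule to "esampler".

The rule is to move the last 3 characters to the front (rotate right by 3), then keep one character in every 3, starting at position 1 (positions 1st, 4th, 7th, ...).
Working it through for "esampler": intermediate "leresamp", final "lem".

lem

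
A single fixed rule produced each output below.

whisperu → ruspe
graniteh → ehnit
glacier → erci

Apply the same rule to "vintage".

geta

Looking at the pairs, the operation is to delete the first 3 characters, then move the last 2 characters to the front (rotate right by 2).
Starting from "vintage": after the first operation, "tage"; after the second, "geta".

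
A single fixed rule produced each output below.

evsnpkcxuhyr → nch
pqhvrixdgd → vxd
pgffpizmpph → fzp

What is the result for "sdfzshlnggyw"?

The pattern: delete the first 2 characters, then keep one character in every 3, starting at position 2 (positions 2nd, 5th, 8th, ...).
Working it through for "sdfzshlnggyw": intermediate "fzshlnggyw", final "zlg".

zlg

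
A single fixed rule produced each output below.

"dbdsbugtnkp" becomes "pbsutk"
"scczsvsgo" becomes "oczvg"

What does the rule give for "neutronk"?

In each case the input is transformed by: move the last character to the front, then keep every other character starting from the first (positions 1st, 3rd, 5th, ...).
Working it through for "neutronk": intermediate "kneutron", final "keto".

keto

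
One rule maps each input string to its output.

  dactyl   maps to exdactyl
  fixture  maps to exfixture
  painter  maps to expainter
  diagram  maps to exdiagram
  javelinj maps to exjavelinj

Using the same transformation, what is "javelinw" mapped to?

exjavelinw

Looking at the pairs, the operation is to prepend "ex".
On "javelinw" that produces "exjavelinw".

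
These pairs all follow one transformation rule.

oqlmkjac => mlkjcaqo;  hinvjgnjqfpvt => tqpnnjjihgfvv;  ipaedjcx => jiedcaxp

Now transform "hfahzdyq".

The rule is to sort the characters into reverse alphabetical order, then move the first 2 characters to the end (rotate left by 2).
On "hfahzdyq": the first step gives "zyqhhfda", and the second then gives "qhhfdazy".

qhhfdazy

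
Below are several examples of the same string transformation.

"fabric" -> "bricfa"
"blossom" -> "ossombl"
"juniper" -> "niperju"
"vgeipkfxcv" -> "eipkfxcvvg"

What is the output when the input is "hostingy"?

What's happening: move the first 2 characters to the end (rotate left by 2).
On "hostingy" that produces "stingyho".

stingyho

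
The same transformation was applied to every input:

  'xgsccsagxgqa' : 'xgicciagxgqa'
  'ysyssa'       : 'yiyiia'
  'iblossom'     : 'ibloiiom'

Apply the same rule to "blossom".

Looking at the pairs, the operation is to replace every "s" with "i".
So "blossom" becomes "bloiiom".

bloiiom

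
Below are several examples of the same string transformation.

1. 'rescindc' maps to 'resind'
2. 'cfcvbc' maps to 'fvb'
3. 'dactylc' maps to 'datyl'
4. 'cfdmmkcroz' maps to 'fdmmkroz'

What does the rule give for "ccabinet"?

abinet

What's happening: remove every "c".
For "ccabinet" the result is "abinet".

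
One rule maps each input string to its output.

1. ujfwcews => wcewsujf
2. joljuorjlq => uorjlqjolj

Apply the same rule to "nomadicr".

The rule is to move the last character to the front, then swap the front and back halves of the string.
For "nomadicr", step one produces "rnomadic"; step two turns that into "adicrnom".

adicrnom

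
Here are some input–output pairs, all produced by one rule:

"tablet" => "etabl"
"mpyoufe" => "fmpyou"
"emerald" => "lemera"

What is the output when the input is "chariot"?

ochari

Rule — delete the last character, then move the last character to the front.
Starting from "chariot": after the first operation, "chario"; after the second, "ochari".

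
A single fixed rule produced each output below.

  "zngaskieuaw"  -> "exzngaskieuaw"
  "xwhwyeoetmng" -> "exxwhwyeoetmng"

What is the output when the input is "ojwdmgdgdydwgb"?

exojwdmgdgdydwgb

What's happening: prepend "ex".
For "ojwdmgdgdydwgb" the result is "exojwdmgdgdydwgb".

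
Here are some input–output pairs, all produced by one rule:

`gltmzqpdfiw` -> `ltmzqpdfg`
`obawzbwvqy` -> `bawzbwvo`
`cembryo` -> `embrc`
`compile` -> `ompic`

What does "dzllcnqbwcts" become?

What's happening: delete the last 2 characters, then move the first character to the end.
Applying that to "dzllcnqbwcts" gives "zllcnqbwcd".
(Check on "compile": → "compi" → "ompic" ✓)

zllcnqbwcd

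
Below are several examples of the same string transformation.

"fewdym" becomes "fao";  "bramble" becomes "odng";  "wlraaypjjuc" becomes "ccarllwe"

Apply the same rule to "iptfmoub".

The pattern: delete the first 3 characters, then shift every letter 2 places forward in the alphabet (wrapping around).
On "iptfmoub" that produces "hoqwd".
(Check on "wlraaypjjuc": → "aaypjjuc" → "ccarllwe" ✓)

hoqwd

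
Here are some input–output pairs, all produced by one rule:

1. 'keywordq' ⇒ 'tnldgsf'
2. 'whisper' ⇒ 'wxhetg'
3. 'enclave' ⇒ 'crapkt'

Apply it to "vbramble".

qgpbqat

Each output is the input with this applied: shift every letter 11 places backward in the alphabet (wrapping around), then delete the first character.
"vbramble" → "kqgpbqat" → "qgpbqat".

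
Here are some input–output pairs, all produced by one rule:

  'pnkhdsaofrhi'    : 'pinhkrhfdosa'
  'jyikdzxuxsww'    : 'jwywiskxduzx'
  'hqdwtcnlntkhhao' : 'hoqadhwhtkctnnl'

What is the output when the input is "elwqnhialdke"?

eelkwdqlnahi

Rule — take characters alternately from the front and the back (1st, last, 2nd, 2nd-last, ...).
For "elwqnhialdke" the result is "eelkwdqlnahi".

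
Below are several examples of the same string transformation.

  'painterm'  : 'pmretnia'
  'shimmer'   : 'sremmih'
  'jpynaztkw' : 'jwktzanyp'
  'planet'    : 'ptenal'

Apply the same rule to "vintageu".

What's happening: move the first character to the end, then reverse the string.
On "vintageu": the first step gives "intageuv", and the second then gives "vuegatni".
(Check on "jpynaztkw": → "pynaztkwj" → "jwktzanyp" ✓)

vuegatni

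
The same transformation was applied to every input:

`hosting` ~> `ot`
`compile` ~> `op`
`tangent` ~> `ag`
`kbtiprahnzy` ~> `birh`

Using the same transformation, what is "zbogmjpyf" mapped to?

bgj

The pattern: delete the last 2 characters, then keep every other character starting from the second (positions 2nd, 4th, 6th, ...).
Applying both steps to "zbogmjpyf": "zbogmjp", then "bgj".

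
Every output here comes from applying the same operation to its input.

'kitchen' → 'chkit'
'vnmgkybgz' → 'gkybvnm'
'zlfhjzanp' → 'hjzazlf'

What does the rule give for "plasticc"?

Looking at the pairs, the operation is to delete the last 2 characters, then move the first 3 characters to the end (rotate left by 3).
"plasticc" → "plasti" → "stipla".
(Check on "vnmgkybgz": → "vnmgkyb" → "gkybvnm" ✓)

stipla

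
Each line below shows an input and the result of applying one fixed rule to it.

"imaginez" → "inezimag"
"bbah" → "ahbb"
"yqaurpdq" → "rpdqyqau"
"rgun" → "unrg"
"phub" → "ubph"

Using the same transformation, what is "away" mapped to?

The pattern: swap the front and back halves of the string.
So "away" becomes "ayaw".

ayaw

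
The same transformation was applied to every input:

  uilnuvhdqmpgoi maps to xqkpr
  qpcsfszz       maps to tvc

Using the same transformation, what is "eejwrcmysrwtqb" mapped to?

hzput

What's happening: keep one character in every 3, starting at position 1 (positions 1st, 4th, 7th, ...), then shift every letter 3 places forward in the alphabet (wrapping around).
For "eejwrcmysrwtqb", step one produces "ewmrq"; step two turns that into "hzput".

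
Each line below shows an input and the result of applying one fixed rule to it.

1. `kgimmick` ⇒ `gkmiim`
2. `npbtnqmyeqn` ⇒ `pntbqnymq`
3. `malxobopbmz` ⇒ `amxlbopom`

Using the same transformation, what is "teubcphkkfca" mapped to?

etbupckhfk

Each output is the input with this applied: swap each adjacent pair of characters (1↔2, 3↔4, ...), then delete the last 2 characters.
Starting from "teubcphkkfca": after the first operation, "etbupckhfkac"; after the second, "etbupckhfk".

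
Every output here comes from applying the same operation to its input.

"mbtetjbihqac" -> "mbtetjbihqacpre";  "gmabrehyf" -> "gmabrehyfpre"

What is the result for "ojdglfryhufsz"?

The pattern: append "pre".
Applying that to "ojdglfryhufsz" gives "ojdglfryhufszpre".

ojdglfryhufszpre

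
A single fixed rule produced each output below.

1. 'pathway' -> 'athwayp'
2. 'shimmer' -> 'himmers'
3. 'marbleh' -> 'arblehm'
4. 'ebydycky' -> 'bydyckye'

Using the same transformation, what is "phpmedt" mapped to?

Rule — move the first character to the end.
Doing the same to "phpmedt": "hpmedtp".

hpmedtp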